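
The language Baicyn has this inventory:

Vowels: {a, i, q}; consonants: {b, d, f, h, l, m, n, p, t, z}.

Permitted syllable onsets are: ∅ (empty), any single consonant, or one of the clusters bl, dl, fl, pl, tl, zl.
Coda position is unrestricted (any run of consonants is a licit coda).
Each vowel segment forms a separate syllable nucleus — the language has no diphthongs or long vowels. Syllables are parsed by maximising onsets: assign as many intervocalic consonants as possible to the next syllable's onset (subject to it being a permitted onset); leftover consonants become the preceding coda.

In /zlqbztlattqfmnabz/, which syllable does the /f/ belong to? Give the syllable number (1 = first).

3

Nuclei (vowels): q, a, q, a → 4 syllables.
Between /q/ (V1) and /a/ (V2): cluster /bztl/ — the longest permitted-onset suffix is /tl/; onset = /tl/, preceding coda = /bz/.
Between /a/ (V2) and /q/ (V3): cluster /tt/ — the longest permitted-onset suffix is /t/; onset = /t/, preceding coda = /t/.
Between /q/ (V3) and /a/ (V4): /fmn/; trying suffixes from longest down, /n/ is the first permitted one, so coda /fm/ | onset /n/.
So the parse is zlqbz.tlat.tqfm.nabz.
The /f/ is in the coda of syllable 3 (/tqfm/).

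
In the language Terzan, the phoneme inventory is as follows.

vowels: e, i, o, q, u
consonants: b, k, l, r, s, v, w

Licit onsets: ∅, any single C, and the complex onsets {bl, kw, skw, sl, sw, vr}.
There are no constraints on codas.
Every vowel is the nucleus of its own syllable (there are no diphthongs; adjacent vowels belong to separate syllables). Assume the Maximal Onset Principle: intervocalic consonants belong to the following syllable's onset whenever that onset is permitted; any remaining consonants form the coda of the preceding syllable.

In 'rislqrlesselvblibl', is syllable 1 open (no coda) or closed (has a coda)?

open

Nuclei (vowels): i, q, e, e, i → 5 syllables.
/i…q/ gap (V1→V2): cluster /sl/ — /sl/ is itself a permitted onset, so the whole cluster goes right; preceding coda = ∅.
/q…e/ gap (V2→V3): /rl/ splits as /r/ + /l/ (/l/ is the longest suffix that is a licit onset).
/e…e/ gap (V3→V4): /ss/ splits as /s/ + /s/ (/s/ is the longest suffix that is a licit onset).
/e…i/ gap (V4→V5): /lvbl/; trying suffixes from longest down, /bl/ is the first permitted one, so coda /lv/ | onset /bl/.
Putting it together: ri.slqr.les.selv.blibl.
Syllable 1 is /ri/; it ends in its nucleus with no coda, so it is open.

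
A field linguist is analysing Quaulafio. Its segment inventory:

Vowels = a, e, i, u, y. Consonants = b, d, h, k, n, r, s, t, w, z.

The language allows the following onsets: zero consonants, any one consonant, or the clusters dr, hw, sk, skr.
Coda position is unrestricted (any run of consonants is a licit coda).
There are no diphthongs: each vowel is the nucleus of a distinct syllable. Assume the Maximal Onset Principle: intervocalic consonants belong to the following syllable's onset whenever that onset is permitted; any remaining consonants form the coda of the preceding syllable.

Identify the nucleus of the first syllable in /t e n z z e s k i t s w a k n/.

e

Vowels present: e, e, i, a; each is a nucleus, giving 4 syllables.
The first nucleus (vowel 1 from the left) is /e/.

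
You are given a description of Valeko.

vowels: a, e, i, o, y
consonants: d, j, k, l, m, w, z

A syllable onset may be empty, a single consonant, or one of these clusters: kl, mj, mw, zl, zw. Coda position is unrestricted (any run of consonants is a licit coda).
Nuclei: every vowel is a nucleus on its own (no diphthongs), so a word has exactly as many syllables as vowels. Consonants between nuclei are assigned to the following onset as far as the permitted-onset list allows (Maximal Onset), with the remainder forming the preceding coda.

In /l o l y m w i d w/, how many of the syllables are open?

Nuclei (vowels): o, y, i → 3 syllables.
/o…y/ gap (V1→V2): /l/ is a single consonant, so it becomes the next onset.
/y…i/ gap (V2→V3): cluster /mw/ — /mw/ is itself a permitted onset, so the whole cluster goes right; preceding coda = ∅.
So the parse is lo.ly.mwidw.
Classifying each syllable: /lo/ (open), /ly/ (open), /mwidw/ (closed).
Open syllables: 2.

2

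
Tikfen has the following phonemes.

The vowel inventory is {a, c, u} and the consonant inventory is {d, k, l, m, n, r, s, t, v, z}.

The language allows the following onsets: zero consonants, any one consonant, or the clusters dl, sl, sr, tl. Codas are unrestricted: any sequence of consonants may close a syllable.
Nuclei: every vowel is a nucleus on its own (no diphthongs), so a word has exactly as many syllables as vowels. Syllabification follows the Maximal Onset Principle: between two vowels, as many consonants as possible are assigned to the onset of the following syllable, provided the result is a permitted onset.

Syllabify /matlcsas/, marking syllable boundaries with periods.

The vowels are a, c, a — 3 nuclei, so 3 syllables.
/a…c/ gap (V1→V2): cluster /tl/ — /tl/ is itself a permitted onset, so the whole cluster goes right; preceding coda = ∅.
/c…a/ gap (V2→V3): /s/ → onset of the next syllable (single consonants are always licit onsets).

ma.tlc.sas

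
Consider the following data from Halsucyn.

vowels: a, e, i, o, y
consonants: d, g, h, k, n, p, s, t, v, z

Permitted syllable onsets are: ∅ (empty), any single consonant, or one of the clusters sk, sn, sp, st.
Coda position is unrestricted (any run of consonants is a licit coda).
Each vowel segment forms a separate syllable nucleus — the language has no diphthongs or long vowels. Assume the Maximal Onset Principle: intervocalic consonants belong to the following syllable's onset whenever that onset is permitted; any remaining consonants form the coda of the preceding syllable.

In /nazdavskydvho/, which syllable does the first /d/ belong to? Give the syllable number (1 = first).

Vowels present: a, a, y, o; each is a nucleus, giving 4 syllables.
σ1/σ2 boundary: cluster /zd/ — the longest permitted-onset suffix is /d/; onset = /d/, preceding coda = /z/.
σ2/σ3 boundary: /vsk/ — longest licit onset from the right is /sk/, leaving /v/ as coda.
σ3/σ4 boundary: /dvh/ — longest licit onset from the right is /h/, leaving /dv/ as coda.
Syllabification: naz.dav.skydv.ho.
The first /d/ is in the onset of syllable 2 (/dav/).

2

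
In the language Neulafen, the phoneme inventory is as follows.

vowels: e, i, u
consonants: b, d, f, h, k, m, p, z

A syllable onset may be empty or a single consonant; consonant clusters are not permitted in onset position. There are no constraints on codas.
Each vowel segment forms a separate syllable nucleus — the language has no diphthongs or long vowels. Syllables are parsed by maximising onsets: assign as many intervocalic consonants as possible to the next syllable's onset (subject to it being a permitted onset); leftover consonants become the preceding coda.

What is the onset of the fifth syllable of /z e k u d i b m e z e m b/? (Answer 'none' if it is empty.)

Nuclei (vowels): e, u, i, e, e → 5 syllables.
σ1/σ2 boundary: just /k/ — single C goes to the following onset.
σ2/σ3 boundary: just /d/ — single C goes to the following onset.
σ3/σ4 boundary: /bm/ splits as /b/ + /m/ (/m/ is the longest suffix that is a licit onset).
σ4/σ5 boundary: /z/ is a single consonant, so it becomes the next onset.
So the parse is ze.ku.dib.me.zemb.
Syllable 5 is /zemb/: onset /z/, nucleus /e/, coda /mb/.

z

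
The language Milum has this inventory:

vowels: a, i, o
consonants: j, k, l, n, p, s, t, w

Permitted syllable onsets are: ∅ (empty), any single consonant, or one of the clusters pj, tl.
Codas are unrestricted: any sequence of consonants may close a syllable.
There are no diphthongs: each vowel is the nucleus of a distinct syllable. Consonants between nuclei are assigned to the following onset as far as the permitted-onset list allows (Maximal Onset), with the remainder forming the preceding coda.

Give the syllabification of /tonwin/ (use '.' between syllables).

Nuclei (vowels): o, i → 2 syllables.
/o…i/ gap (V1→V2): /nw/ splits as /n/ + /w/ (/w/ is the longest suffix that is a licit onset).

ton.win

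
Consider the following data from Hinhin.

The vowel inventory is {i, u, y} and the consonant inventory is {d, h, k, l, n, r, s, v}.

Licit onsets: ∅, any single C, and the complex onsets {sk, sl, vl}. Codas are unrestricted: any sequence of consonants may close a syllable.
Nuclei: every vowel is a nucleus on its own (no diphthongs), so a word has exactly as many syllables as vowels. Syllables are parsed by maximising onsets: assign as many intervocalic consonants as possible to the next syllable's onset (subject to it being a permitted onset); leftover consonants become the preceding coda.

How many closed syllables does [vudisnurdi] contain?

Nuclei (vowels): u, i, u, i → 4 syllables.
V1 /u/ – V2 /i/: /d/ → onset of the next syllable (single consonants are always licit onsets).
V2 /i/ – V3 /u/: /sn/ splits as /s/ + /n/ (/n/ is the longest suffix that is a licit onset).
V3 /u/ – V4 /i/: /rd/; trying suffixes from longest down, /d/ is the first permitted one, so coda /r/ | onset /d/.
Result: vu.dis.nur.di.
Classifying each syllable: /vu/ (open), /dis/ (closed), /nur/ (closed), /di/ (open).
Closed syllables: 2.

2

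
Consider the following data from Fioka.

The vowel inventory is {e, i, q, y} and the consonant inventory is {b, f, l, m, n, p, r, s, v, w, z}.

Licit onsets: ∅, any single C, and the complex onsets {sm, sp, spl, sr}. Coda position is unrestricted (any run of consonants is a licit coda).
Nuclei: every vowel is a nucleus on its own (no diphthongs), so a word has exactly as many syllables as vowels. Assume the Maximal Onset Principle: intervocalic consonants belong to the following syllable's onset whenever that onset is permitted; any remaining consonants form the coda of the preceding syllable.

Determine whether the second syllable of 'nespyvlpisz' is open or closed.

Nuclei (vowels): e, y, i → 3 syllables.
Between /e/ (V1) and /y/ (V2): /sp/ — entire cluster is a permitted onset → onset /sp/, coda ∅.
Between /y/ (V2) and /i/ (V3): cluster /vlp/ — the longest permitted-onset suffix is /p/; onset = /p/, preceding coda = /vl/.
Result: ne.spyvl.pisz.
Syllable 2 is /spyvl/ with coda /vl/, so it is closed.

closed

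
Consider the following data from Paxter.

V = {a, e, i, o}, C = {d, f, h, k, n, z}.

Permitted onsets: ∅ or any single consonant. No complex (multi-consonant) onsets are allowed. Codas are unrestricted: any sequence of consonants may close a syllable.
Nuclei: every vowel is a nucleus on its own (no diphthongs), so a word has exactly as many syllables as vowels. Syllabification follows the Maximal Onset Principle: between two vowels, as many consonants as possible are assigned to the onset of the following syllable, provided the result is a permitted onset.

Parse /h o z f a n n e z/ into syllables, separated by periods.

Vowels present: o, a, e; each is a nucleus, giving 3 syllables.
σ1/σ2 boundary: /zf/ splits as /z/ + /f/ (/f/ is the longest suffix that is a licit onset).
σ2/σ3 boundary: /nn/ — longest licit onset from the right is /n/, leaving /n/ as coda.

hoz.fan.nez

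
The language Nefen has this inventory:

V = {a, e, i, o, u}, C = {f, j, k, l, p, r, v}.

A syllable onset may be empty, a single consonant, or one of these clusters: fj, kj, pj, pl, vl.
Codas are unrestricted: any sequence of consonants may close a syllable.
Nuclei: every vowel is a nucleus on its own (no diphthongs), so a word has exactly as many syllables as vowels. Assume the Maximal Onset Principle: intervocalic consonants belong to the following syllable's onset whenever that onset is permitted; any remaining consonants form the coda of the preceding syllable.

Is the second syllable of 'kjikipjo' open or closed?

open

Nuclei (vowels): i, i, o → 3 syllables.
V1 /i/ – V2 /i/: /k/ → onset of the next syllable (single consonants are always licit onsets).
V2 /i/ – V3 /o/: /pj/ is a licit onset in full, so it all attaches to the next syllable.
Result: kji.ki.pjo.
Syllable 2 is /ki/; it ends in its nucleus with no coda, so it is open.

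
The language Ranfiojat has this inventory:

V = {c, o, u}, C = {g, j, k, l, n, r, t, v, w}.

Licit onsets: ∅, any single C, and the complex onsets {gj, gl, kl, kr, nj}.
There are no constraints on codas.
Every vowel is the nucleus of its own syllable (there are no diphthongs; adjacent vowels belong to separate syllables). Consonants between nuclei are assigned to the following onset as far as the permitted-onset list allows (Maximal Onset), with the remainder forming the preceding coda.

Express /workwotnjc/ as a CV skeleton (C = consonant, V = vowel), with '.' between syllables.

CVCC.CVC.CCV

Vowels present: o, o, c; each is a nucleus, giving 3 syllables.
σ1/σ2 boundary: cluster /rkw/ — the longest permitted-onset suffix is /w/; onset = /w/, preceding coda = /rk/.
σ2/σ3 boundary: cluster /tnj/ — the longest permitted-onset suffix is /nj/; onset = /nj/, preceding coda = /t/.
Syllabification: work.wot.njc.
Mapping each syllable to C/V: /work/ → CVCC, /wot/ → CVC, /njc/ → CCV.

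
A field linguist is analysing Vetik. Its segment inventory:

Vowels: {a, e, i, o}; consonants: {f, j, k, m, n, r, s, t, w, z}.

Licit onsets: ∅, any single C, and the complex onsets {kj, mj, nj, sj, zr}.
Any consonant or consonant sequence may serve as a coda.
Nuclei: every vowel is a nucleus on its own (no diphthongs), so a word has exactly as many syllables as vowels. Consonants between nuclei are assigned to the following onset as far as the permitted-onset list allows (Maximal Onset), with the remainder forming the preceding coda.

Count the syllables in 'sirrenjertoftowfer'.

6

Vowels present: i, e, e, o, o, e; each is a nucleus, giving 6 syllables.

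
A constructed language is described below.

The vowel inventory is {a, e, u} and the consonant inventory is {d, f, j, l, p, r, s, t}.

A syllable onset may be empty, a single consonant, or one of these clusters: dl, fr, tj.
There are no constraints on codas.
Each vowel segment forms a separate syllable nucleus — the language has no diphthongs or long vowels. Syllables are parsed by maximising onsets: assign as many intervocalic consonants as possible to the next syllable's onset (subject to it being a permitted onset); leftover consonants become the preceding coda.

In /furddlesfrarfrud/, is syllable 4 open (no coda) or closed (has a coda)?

Vowels present: u, e, a, u; each is a nucleus, giving 4 syllables.
Between /u/ (V1) and /e/ (V2): cluster /rddl/ — the longest permitted-onset suffix is /dl/; onset = /dl/, preceding coda = /rd/.
Between /e/ (V2) and /a/ (V3): /sfr/ splits as /s/ + /fr/ (/fr/ is the longest suffix that is a licit onset).
Between /a/ (V3) and /u/ (V4): /rfr/ splits as /r/ + /fr/ (/fr/ is the longest suffix that is a licit onset).
Putting it together: furd.dles.frar.frud.
Syllable 4 is /frud/ with coda /d/, so it is closed.

closed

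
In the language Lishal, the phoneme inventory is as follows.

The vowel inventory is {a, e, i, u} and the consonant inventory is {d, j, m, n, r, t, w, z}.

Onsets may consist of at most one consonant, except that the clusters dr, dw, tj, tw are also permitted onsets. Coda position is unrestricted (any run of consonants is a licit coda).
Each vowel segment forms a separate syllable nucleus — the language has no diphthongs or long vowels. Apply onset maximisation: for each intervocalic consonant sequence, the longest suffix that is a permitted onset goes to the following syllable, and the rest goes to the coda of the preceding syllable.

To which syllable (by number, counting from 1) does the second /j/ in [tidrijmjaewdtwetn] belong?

3

The vowels are i, i, a, e, e — 5 nuclei, so 5 syllables.
Between /i/ (V1) and /i/ (V2): /dr/ — entire cluster is a permitted onset → onset /dr/, coda ∅.
Between /i/ (V2) and /a/ (V3): /jmj/; trying suffixes from longest down, /j/ is the first permitted one, so coda /jm/ | onset /j/.
Between /a/ (V3) and /e/ (V4): nothing intervenes; syllable break is V.V.
Between /e/ (V4) and /e/ (V5): /wdtw/ splits as /wd/ + /tw/ (/tw/ is the longest suffix that is a licit onset).
Result: ti.drijm.ja.ewd.twetn.
The second /j/ is in the onset of syllable 3 (/ja/).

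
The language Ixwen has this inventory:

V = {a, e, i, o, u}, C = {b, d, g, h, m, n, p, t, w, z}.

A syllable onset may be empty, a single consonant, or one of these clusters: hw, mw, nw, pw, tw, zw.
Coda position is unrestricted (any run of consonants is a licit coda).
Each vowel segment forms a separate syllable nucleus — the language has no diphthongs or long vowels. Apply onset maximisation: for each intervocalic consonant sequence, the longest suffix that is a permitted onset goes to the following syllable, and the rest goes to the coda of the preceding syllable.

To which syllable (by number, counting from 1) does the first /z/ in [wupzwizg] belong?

2

The vowels are u, i — 2 nuclei, so 2 syllables.
Between /u/ (V1) and /i/ (V2): cluster /pzw/ — the longest permitted-onset suffix is /zw/; onset = /zw/, preceding coda = /p/.
Syllabification: wup.zwizg.
The first /z/ is in the onset of syllable 2 (/zwizg/).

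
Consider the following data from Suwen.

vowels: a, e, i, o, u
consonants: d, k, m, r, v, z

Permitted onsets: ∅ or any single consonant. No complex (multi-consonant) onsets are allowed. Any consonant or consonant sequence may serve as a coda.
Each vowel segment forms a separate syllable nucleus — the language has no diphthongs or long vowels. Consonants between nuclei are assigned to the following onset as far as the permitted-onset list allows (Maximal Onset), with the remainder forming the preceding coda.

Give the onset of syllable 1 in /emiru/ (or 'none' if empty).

none

Nuclei (vowels): e, i, u → 3 syllables.
V1 /e/ – V2 /i/: /m/ is a single consonant, so it becomes the next onset.
V2 /i/ – V3 /u/: /r/ is a single consonant, so it becomes the next onset.
So the parse is e.mi.ru.
Syllable 1 is /e/: onset ∅, nucleus /e/, coda ∅.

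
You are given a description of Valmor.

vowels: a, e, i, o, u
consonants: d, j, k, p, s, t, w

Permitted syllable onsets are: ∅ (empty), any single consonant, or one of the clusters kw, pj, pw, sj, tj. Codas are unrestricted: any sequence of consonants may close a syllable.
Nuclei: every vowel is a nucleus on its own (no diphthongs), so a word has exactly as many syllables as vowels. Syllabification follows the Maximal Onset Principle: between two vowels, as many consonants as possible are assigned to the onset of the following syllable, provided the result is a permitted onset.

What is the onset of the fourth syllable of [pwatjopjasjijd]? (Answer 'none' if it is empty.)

The vowels are a, o, a, i — 4 nuclei, so 4 syllables.
/a…o/ gap (V1→V2): cluster /tj/ — /tj/ is itself a permitted onset, so the whole cluster goes right; preceding coda = ∅.
/o…a/ gap (V2→V3): cluster /pj/ — /pj/ is itself a permitted onset, so the whole cluster goes right; preceding coda = ∅.
/a…i/ gap (V3→V4): /sj/ is a licit onset in full, so it all attaches to the next syllable.
So the parse is pwa.tjo.pja.sjijd.
Syllable 4 is /sjijd/: onset /sj/, nucleus /i/, coda /jd/.

sj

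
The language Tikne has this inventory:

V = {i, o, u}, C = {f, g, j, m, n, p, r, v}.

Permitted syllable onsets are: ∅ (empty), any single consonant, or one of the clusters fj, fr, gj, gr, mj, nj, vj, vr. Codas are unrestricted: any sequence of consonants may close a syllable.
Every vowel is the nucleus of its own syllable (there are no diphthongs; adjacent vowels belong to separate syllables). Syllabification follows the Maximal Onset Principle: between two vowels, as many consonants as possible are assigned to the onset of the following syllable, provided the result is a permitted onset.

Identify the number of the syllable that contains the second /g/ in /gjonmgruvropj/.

2

Nuclei (vowels): o, u, o → 3 syllables.
V1 /o/ – V2 /u/: cluster /nmgr/ — the longest permitted-onset suffix is /gr/; onset = /gr/, preceding coda = /nm/.
V2 /u/ – V3 /o/: /vr/ — entire cluster is a permitted onset → onset /vr/, coda ∅.
Putting it together: gjonm.gru.vropj.
The second /g/ is in the onset of syllable 2 (/gru/).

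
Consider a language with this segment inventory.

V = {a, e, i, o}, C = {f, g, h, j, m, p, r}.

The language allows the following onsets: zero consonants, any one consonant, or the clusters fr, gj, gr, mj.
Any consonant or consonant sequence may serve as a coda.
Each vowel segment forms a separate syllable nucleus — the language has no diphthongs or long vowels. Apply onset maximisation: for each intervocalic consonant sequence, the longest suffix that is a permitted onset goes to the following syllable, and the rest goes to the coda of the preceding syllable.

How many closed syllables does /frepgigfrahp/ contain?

3

Nuclei (vowels): e, i, a → 3 syllables.
σ1/σ2 boundary: cluster /pg/ — the longest permitted-onset suffix is /g/; onset = /g/, preceding coda = /p/.
σ2/σ3 boundary: /gfr/ — longest licit onset from the right is /fr/, leaving /g/ as coda.
Result: frep.gig.frahp.
Classifying each syllable: /frep/ (closed), /gig/ (closed), /frahp/ (closed).
Closed syllables: 3.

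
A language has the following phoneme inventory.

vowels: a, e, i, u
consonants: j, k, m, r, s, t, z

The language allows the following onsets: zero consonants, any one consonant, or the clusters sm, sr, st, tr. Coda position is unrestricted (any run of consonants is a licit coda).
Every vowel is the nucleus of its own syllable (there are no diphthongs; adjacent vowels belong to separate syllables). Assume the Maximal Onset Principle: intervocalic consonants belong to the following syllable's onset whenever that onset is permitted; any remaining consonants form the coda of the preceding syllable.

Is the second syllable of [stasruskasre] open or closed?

The vowels are a, u, a, e — 4 nuclei, so 4 syllables.
V1 /a/ – V2 /u/: /sr/ is a licit onset in full, so it all attaches to the next syllable.
V2 /u/ – V3 /a/: /sk/ splits as /s/ + /k/ (/k/ is the longest suffix that is a licit onset).
V3 /a/ – V4 /e/: cluster /sr/ — /sr/ is itself a permitted onset, so the whole cluster goes right; preceding coda = ∅.
So the parse is sta.srus.ka.sre.
Syllable 2 is /srus/ with coda /s/, so it is closed.

closed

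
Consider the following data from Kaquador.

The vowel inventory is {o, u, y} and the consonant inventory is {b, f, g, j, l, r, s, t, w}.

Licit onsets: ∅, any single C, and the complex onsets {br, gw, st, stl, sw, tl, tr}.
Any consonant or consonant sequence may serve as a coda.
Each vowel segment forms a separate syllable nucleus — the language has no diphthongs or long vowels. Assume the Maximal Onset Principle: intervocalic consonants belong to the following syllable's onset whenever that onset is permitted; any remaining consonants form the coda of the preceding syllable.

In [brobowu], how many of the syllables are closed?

Vowels present: o, o, u; each is a nucleus, giving 3 syllables.
V1 /o/ – V2 /o/: /b/ is a single consonant, so it becomes the next onset.
V2 /o/ – V3 /u/: /w/ is a single consonant, so it becomes the next onset.
Syllabification: bro.bo.wu.
Classifying each syllable: /bro/ (open), /bo/ (open), /wu/ (open).
Closed syllables: 0.

0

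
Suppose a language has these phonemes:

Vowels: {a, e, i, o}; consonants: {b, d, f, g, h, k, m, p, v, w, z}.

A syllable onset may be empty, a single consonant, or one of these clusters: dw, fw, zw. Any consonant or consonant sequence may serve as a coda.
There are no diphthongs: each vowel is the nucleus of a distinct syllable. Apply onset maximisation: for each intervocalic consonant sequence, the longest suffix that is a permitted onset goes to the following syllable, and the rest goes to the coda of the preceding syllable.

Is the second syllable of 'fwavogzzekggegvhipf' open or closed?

The vowels are a, o, e, e, i — 5 nuclei, so 5 syllables.
V1 /a/ – V2 /o/: just /v/ — single C goes to the following onset.
V2 /o/ – V3 /e/: /gzz/ splits as /gz/ + /z/ (/z/ is the longest suffix that is a licit onset).
V3 /e/ – V4 /e/: /kgg/ — longest licit onset from the right is /g/, leaving /kg/ as coda.
V4 /e/ – V5 /i/: cluster /gvh/ — the longest permitted-onset suffix is /h/; onset = /h/, preceding coda = /gv/.
Putting it together: fwa.vogz.zekg.gegv.hipf.
Syllable 2 is /vogz/ with coda /gz/, so it is closed.

closed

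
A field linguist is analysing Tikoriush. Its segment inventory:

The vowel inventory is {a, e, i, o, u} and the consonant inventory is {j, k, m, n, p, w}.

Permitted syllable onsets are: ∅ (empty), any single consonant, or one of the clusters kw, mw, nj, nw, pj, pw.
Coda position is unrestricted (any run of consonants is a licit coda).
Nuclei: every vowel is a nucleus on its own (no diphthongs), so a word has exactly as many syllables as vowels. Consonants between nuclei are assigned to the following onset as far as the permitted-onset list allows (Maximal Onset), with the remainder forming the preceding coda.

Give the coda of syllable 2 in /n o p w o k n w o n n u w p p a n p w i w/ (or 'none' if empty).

k

Nuclei (vowels): o, o, o, u, a, i → 6 syllables.
/o…o/ gap (V1→V2): /pw/ is a licit onset in full, so it all attaches to the next syllable.
/o…o/ gap (V2→V3): /knw/ — longest licit onset from the right is /nw/, leaving /k/ as coda.
/o…u/ gap (V3→V4): /nn/; trying suffixes from longest down, /n/ is the first permitted one, so coda /n/ | onset /n/.
/u…a/ gap (V4→V5): /wpp/ splits as /wp/ + /p/ (/p/ is the longest suffix that is a licit onset).
/a…i/ gap (V5→V6): cluster /npw/ — the longest permitted-onset suffix is /pw/; onset = /pw/, preceding coda = /n/.
Result: no.pwok.nwon.nuwp.pan.pwiw.
Syllable 2 is /pwok/: onset /pw/, nucleus /o/, coda /k/.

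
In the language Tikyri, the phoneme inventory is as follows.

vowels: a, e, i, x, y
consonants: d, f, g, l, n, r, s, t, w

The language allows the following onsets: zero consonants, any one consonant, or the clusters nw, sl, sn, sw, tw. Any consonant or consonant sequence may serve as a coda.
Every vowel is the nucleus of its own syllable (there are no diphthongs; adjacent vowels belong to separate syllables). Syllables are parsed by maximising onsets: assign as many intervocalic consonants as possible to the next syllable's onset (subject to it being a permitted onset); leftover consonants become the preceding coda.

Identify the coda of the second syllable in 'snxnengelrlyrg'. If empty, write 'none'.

n

Vowels present: x, e, e, y; each is a nucleus, giving 4 syllables.
σ1/σ2 boundary: /n/ is a single consonant, so it becomes the next onset.
σ2/σ3 boundary: /ng/ — longest licit onset from the right is /g/, leaving /n/ as coda.
σ3/σ4 boundary: /lrl/ splits as /lr/ + /l/ (/l/ is the longest suffix that is a licit onset).
Syllabification: snx.nen.gelr.lyrg.
Syllable 2 is /nen/: onset /n/, nucleus /e/, coda /n/.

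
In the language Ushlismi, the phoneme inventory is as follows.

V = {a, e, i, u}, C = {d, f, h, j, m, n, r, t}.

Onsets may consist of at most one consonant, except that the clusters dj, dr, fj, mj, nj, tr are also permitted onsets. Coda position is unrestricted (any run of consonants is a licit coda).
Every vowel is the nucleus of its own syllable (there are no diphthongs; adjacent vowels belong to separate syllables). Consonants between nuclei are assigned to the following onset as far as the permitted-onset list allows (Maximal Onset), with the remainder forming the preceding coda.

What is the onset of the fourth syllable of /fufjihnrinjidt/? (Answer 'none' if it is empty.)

The vowels are u, i, i, i — 4 nuclei, so 4 syllables.
/u…i/ gap (V1→V2): /fj/ — entire cluster is a permitted onset → onset /fj/, coda ∅.
/i…i/ gap (V2→V3): /hnr/ splits as /hn/ + /r/ (/r/ is the longest suffix that is a licit onset).
/i…i/ gap (V3→V4): /nj/ — entire cluster is a permitted onset → onset /nj/, coda ∅.
Result: fu.fjihn.ri.njidt.
Syllable 4 is /njidt/: onset /nj/, nucleus /i/, coda /dt/.

nj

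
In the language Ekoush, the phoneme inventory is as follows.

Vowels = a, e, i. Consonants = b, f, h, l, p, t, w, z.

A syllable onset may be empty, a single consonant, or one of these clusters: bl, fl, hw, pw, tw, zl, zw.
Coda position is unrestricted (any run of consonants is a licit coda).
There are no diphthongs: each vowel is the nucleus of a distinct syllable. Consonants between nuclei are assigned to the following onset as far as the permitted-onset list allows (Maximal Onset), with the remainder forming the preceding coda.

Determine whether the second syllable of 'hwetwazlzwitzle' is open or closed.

closed

Nuclei (vowels): e, a, i, e → 4 syllables.
σ1/σ2 boundary: /tw/ — entire cluster is a permitted onset → onset /tw/, coda ∅.
σ2/σ3 boundary: /zlzw/ splits as /zl/ + /zw/ (/zw/ is the longest suffix that is a licit onset).
σ3/σ4 boundary: cluster /tzl/ — the longest permitted-onset suffix is /zl/; onset = /zl/, preceding coda = /t/.
Syllabification: hwe.twazl.zwit.zle.
Syllable 2 is /twazl/ with coda /zl/, so it is closed.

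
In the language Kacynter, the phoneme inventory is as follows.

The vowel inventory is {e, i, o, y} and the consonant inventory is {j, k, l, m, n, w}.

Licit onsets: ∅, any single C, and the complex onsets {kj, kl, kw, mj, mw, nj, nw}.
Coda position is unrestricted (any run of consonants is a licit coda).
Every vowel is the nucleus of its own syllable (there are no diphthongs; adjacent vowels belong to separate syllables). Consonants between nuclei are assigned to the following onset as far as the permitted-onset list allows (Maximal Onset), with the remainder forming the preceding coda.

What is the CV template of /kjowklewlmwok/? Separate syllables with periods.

Nuclei (vowels): o, e, o → 3 syllables.
/o…e/ gap (V1→V2): cluster /wkl/ — the longest permitted-onset suffix is /kl/; onset = /kl/, preceding coda = /w/.
/e…o/ gap (V2→V3): cluster /wlmw/ — the longest permitted-onset suffix is /mw/; onset = /mw/, preceding coda = /wl/.
So the parse is kjow.klewl.mwok.
Mapping each syllable to C/V: /kjow/ → CCVC, /klewl/ → CCVCC, /mwok/ → CCVC.

CCVC.CCVCC.CCVC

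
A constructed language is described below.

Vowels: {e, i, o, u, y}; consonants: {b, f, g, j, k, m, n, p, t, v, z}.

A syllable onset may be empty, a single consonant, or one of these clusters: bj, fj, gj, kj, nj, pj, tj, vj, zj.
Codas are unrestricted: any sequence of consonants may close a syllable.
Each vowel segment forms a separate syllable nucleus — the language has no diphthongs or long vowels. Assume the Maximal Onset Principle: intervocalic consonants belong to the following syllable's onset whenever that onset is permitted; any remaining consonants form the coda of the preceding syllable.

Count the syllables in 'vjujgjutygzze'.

4

Vowels present: u, u, y, e; each is a nucleus, giving 4 syllables.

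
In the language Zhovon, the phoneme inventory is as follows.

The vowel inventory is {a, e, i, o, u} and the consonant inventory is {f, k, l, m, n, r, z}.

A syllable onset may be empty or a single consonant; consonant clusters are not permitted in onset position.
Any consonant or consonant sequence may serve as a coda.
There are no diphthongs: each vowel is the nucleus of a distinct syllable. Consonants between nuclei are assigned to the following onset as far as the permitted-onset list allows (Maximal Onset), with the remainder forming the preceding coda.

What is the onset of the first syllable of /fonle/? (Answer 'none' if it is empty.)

f

The vowels are o, e — 2 nuclei, so 2 syllables.
/o…e/ gap (V1→V2): /nl/; trying suffixes from longest down, /l/ is the first permitted one, so coda /n/ | onset /l/.
Result: fon.le.
Syllable 1 is /fon/: onset /f/, nucleus /o/, coda /n/.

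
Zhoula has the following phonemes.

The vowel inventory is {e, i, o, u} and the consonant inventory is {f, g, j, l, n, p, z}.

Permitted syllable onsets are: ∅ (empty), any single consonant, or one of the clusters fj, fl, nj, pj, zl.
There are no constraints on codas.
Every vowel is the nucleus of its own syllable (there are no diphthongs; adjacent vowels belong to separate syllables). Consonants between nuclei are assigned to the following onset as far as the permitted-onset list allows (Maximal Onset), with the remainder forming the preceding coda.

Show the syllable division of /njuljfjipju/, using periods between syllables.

njulj.fji.pju

Nuclei (vowels): u, i, u → 3 syllables.
Between /u/ (V1) and /i/ (V2): /ljfj/ — longest licit onset from the right is /fj/, leaving /lj/ as coda.
Between /i/ (V2) and /u/ (V3): /pj/ — entire cluster is a permitted onset → onset /pj/, coda ∅.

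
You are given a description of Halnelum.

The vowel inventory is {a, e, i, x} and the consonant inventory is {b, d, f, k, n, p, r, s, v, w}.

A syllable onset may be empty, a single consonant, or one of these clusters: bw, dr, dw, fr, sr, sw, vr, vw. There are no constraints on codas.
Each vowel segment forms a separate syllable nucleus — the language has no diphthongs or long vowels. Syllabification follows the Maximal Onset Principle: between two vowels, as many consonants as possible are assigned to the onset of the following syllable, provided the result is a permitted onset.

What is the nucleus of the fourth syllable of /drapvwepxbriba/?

The vowels are a, e, x, i, a — 5 nuclei, so 5 syllables.
The fourth nucleus (vowel 4 from the left) is /i/.

i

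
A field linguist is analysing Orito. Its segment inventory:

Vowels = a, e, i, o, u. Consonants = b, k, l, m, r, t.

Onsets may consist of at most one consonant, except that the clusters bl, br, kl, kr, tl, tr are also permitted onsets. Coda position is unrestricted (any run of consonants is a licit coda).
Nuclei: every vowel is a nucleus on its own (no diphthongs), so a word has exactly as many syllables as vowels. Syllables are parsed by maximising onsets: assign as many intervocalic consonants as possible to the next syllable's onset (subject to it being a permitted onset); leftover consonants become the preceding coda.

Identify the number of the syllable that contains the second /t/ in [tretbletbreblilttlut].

Vowels present: e, e, e, i, u; each is a nucleus, giving 5 syllables.
V1 /e/ – V2 /e/: /tbl/; trying suffixes from longest down, /bl/ is the first permitted one, so coda /t/ | onset /bl/.
V2 /e/ – V3 /e/: cluster /tbr/ — the longest permitted-onset suffix is /br/; onset = /br/, preceding coda = /t/.
V3 /e/ – V4 /i/: cluster /bl/ — /bl/ is itself a permitted onset, so the whole cluster goes right; preceding coda = ∅.
V4 /i/ – V5 /u/: cluster /lttl/ — the longest permitted-onset suffix is /tl/; onset = /tl/, preceding coda = /lt/.
Putting it together: tret.blet.bre.blilt.tlut.
The second /t/ is in the coda of syllable 1 (/tret/).

1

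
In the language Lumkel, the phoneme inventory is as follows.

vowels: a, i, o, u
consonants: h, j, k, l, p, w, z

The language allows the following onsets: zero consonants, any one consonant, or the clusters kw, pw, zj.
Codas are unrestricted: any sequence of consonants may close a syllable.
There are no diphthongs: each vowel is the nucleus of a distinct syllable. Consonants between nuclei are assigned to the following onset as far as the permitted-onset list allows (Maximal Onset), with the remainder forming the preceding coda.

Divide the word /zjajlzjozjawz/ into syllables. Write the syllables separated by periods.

Vowels present: a, o, a; each is a nucleus, giving 3 syllables.
V1 /a/ – V2 /o/: /jlzj/ — longest licit onset from the right is /zj/, leaving /jl/ as coda.
V2 /o/ – V3 /a/: /zj/ is a licit onset in full, so it all attaches to the next syllable.

zjajl.zjo.zjawz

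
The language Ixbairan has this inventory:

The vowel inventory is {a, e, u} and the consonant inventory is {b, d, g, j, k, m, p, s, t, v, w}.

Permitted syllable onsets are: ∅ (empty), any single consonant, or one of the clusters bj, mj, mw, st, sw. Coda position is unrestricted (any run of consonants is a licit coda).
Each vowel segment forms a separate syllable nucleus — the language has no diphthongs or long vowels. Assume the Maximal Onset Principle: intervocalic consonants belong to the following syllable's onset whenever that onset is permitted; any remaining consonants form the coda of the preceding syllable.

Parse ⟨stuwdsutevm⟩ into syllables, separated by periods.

Vowels present: u, u, e; each is a nucleus, giving 3 syllables.
Between /u/ (V1) and /u/ (V2): /wds/; trying suffixes from longest down, /s/ is the first permitted one, so coda /wd/ | onset /s/.
Between /u/ (V2) and /e/ (V3): /t/ is a single consonant, so it becomes the next onset.

stuwd.su.tevm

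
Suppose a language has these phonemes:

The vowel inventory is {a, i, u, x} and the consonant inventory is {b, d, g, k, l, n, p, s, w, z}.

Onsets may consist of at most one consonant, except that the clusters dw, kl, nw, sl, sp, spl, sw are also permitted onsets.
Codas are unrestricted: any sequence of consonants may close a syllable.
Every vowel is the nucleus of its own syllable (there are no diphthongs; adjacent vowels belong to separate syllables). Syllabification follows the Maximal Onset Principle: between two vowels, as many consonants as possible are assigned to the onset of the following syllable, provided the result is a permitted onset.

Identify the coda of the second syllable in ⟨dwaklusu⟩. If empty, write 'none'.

Vowels present: a, u, u; each is a nucleus, giving 3 syllables.
V1 /a/ – V2 /u/: /kl/ is a licit onset in full, so it all attaches to the next syllable.
V2 /u/ – V3 /u/: just /s/ — single C goes to the following onset.
Putting it together: dwa.klu.su.
Syllable 2 is /klu/: onset /kl/, nucleus /u/, coda ∅.

none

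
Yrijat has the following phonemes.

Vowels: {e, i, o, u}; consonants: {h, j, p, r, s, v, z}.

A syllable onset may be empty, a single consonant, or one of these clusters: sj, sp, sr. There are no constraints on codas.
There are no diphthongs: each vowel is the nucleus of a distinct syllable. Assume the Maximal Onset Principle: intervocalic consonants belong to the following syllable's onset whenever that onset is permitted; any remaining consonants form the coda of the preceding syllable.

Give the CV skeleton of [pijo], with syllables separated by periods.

CV.CV

Vowels present: i, o; each is a nucleus, giving 2 syllables.
Between /i/ (V1) and /o/ (V2): just /j/ — single C goes to the following onset.
Result: pi.jo.
Mapping each syllable to C/V: /pi/ → CV, /jo/ → CV.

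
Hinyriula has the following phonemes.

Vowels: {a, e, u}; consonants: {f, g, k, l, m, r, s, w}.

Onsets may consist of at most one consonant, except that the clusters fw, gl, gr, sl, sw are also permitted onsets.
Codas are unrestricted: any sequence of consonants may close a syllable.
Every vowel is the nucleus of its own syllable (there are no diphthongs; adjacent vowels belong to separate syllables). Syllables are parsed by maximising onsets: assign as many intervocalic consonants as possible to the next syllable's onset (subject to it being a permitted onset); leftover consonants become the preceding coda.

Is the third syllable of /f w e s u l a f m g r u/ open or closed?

closed

The vowels are e, u, a, u — 4 nuclei, so 4 syllables.
/e…u/ gap (V1→V2): /s/ is a single consonant, so it becomes the next onset.
/u…a/ gap (V2→V3): /l/ → onset of the next syllable (single consonants are always licit onsets).
/a…u/ gap (V3→V4): /fmgr/ splits as /fm/ + /gr/ (/gr/ is the longest suffix that is a licit onset).
Result: fwe.su.lafm.gru.
Syllable 3 is /lafm/ with coda /fm/, so it is closed.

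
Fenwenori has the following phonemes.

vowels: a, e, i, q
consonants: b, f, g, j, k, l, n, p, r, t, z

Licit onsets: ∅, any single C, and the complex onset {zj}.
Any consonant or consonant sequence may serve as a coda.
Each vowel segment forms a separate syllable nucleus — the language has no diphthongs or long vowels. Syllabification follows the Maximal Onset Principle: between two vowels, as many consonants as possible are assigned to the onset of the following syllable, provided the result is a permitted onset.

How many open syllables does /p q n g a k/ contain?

Vowels present: q, a; each is a nucleus, giving 2 syllables.
Between /q/ (V1) and /a/ (V2): /ng/ — longest licit onset from the right is /g/, leaving /n/ as coda.
Result: pqn.gak.
Classifying each syllable: /pqn/ (closed), /gak/ (closed).
Open syllables: 0.

0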